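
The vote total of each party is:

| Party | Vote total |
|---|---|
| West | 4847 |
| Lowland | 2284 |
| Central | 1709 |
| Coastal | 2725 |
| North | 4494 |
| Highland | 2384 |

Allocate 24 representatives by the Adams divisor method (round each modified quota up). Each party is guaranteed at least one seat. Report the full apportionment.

Standard divisor 18443/24 ≈ 768.458; standard quotas: West 6.307, Lowland 2.972, Central 2.224, Coastal 3.546, North 5.848, Highland 3.102.
Rounding up gives 7, 3, 3, 4, 6, 4 = 27 seats, so the divisor must be adjusted.
With modified divisor 880: modified quotas West 5.508, Lowland 2.595, Central 1.942, Coastal 3.097, North 5.107, Highland 2.709.
Rounding up: West 6, Lowland 3, Central 2, Coastal 4, North 6, Highland 3 (total 24).

West 6, Lowland 3, Central 2, Coastal 4, North 6, Highland 3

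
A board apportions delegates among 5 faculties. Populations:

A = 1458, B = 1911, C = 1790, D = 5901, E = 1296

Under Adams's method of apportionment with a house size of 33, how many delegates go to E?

4

Standard divisor 12356/33 ≈ 374.424; standard quotas: A 3.894, B 5.104, C 4.781, D 15.760, E 3.461.
Rounding up gives 4, 6, 5, 16, 4 = 35 seats, so the divisor must be adjusted.
With modified divisor 400: modified quotas A 3.645, B 4.777, C 4.475, D 14.752, E 3.240.
Rounding up: A 4, B 5, C 5, D 15, E 4 (total 33).
E receives 4.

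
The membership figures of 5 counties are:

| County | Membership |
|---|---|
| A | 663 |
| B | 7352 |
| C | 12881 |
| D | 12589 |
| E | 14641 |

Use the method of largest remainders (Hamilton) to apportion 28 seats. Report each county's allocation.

The standard divisor is 48126/28 ≈ 1718.786.
Standard quotas: A 0.3857, B 4.2774, C 7.4942, D 7.3244, E 8.5182.
Lower quotas: A 0, B 4, C 7, D 7, E 8 (sum 26, leaving 2 seats).
Remainders in descending order: E 0.5182, C 0.4942, A 0.3857, D 0.3244, B 0.2774.
Largest remainders: E, C receive the extra seats.

A=0; B=4; C=8; D=7; E=9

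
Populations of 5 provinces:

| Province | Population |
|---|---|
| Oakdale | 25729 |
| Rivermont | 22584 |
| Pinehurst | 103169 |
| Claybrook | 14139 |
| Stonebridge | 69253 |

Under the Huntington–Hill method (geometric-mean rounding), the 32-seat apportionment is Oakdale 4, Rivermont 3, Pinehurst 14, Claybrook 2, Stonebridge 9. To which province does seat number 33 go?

Stonebridge

Priority for the next seat is population ÷ (√(s·(s+1))).
Priorities: Oakdale 5753.179, Rivermont 6519.439, Pinehurst 7119.337, Claybrook 5772.223, Stonebridge 7299.907.
Highest priority: Stonebridge.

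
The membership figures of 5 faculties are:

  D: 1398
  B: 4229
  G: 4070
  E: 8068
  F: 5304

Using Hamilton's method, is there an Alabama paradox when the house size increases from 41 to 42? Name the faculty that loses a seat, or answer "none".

At 41 seats: D 3, B 8, G 7, E 14, F 9.
At 42 seats: D 2, B 8, G 7, E 15, F 10.
D drops from 3 to 2.

D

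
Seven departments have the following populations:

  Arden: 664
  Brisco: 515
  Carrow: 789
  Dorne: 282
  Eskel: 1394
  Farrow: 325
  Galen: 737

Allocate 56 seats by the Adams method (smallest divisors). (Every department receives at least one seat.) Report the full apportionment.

Arden 8; Brisco 6; Carrow 9; Dorne 4; Eskel 16; Farrow 4; Galen 9

Standard divisor 4706/56 ≈ 84.036; standard quotas: Arden 7.901, Brisco 6.128, Carrow 9.389, Dorne 3.356, Eskel 16.588, Farrow 3.867, Galen 8.770.
Rounding up gives 8, 7, 10, 4, 17, 4, 9 = 59 seats, so the divisor must be adjusted.
With modified divisor 90: modified quotas Arden 7.378, Brisco 5.722, Carrow 8.767, Dorne 3.133, Eskel 15.489, Farrow 3.611, Galen 8.189.
Rounding up: Arden 8, Brisco 6, Carrow 9, Dorne 4, Eskel 16, Farrow 4, Galen 9 (total 56).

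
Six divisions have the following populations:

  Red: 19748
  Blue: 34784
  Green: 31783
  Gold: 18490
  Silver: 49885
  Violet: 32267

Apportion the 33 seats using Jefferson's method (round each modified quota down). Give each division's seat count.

Red=3, Blue=6, Green=6, Gold=3, Silver=9, Violet=6

Standard divisor 186957/33 ≈ 5665.364; standard quotas: Red 3.486, Blue 6.140, Green 5.610, Gold 3.264, Silver 8.805, Violet 5.695.
Rounding down gives 3, 6, 5, 3, 8, 5 = 30 seats, so the divisor must be adjusted.
With modified divisor 5100: modified quotas Red 3.872, Blue 6.820, Green 6.232, Gold 3.625, Silver 9.781, Violet 6.327.
Rounding down: Red 3, Blue 6, Green 6, Gold 3, Silver 9, Violet 6 (total 33).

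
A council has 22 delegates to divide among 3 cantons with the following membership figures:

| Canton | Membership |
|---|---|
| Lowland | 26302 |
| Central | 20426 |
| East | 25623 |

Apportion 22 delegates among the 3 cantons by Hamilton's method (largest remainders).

The standard divisor is 72351/22 ≈ 3288.682.
Standard quotas: Lowland 7.9977, Central 6.2110, East 7.7913.
Lower quotas: Lowland 7, Central 6, East 7 (sum 20, leaving 2 seats).
Remainders in descending order: Lowland 0.9977, East 0.7913, Central 0.2110.
Largest remainders: Lowland, East receive the extra seats.

Lowland 8; Central 6; East 8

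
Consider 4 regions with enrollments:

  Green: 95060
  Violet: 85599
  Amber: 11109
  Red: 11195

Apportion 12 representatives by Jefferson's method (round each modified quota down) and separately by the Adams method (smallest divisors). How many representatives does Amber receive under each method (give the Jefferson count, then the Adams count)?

0 and 1

Jefferson: Green 6, Violet 6, Amber 0, Red 0.
Adams: Green 5, Violet 5, Amber 1, Red 1.
Amber gets 0 under Jefferson and 1 under Adams.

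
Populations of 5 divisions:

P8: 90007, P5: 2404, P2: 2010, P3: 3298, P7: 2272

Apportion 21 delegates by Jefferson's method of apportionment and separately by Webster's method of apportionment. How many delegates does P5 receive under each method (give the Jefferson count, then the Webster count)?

Jefferson: P8 21, P5 0, P2 0, P3 0, P7 0.
Webster: P8 19, P5 1, P2 0, P3 1, P7 0.
P5 gets 0 under Jefferson and 1 under Webster.

0 and 1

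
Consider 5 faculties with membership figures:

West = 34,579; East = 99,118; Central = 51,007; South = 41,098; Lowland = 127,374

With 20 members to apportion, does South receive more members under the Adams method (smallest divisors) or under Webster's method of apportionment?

Adams: West 2, East 5, Central 3, South 3, Lowland 7.
Webster: West 2, East 6, Central 3, South 2, Lowland 7.
South gets 3 under Adams and 2 under Webster.

Adams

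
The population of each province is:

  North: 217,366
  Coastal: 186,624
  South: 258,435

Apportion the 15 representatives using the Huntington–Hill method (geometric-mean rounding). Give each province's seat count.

With divisor 44457: modified quotas North 4.889, Coastal 4.198, South 5.813.
Geometric-mean thresholds: North √(4·5)=4.472, Coastal √(4·5)=4.472, South √(5·6)=5.477.
Each quota rounded against its threshold gives North 5, Coastal 4, South 6 (total 15).

North 5, Coastal 4, South 6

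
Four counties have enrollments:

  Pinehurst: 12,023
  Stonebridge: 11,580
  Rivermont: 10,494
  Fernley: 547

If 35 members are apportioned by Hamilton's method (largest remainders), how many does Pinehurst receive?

The standard divisor is 34644/35 ≈ 989.829.
Standard quotas: Pinehurst 12.1465, Stonebridge 11.6990, Rivermont 10.6018, Fernley 0.5526.
Lower quotas: Pinehurst 12, Stonebridge 11, Rivermont 10, Fernley 0 (sum 33, leaving 2 seats).
Remainders in descending order: Stonebridge 0.6990, Rivermont 0.6018, Fernley 0.5526, Pinehurst 0.1465.
The surplus seats go to Stonebridge, Rivermont.
Pinehurst receives 12.

12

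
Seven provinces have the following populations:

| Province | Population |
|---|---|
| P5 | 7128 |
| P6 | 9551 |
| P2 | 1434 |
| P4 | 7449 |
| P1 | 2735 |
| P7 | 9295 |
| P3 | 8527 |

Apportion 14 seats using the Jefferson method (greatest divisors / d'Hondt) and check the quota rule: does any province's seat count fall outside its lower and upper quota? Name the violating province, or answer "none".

none

Standard quotas: P5 2.164, P6 2.899, P2 0.435, P4 2.261, P1 0.830, P7 2.822, P3 2.588.
Jefferson allocation: P5 2, P6 3, P2 0, P4 2, P1 1, P7 3, P3 3.
Every allocation lies between the lower and upper quota.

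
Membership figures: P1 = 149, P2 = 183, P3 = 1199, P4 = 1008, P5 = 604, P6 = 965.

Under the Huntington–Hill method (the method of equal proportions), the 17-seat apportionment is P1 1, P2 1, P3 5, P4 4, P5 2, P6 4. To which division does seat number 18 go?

P5

Priority for the next seat is population ÷ (√(s·(s+1))).
Priorities: P1 105.359, P2 129.401, P3 218.906, P4 225.396, P5 246.582, P6 215.781.
Highest priority: P5.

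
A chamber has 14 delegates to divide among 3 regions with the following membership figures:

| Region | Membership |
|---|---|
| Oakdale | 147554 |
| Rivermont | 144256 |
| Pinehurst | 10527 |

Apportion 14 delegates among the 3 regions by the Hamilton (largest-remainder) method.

Oakdale 7, Rivermont 7, Pinehurst 0

Standard divisor: 302337 ÷ 14 ≈ 21595.5.
Standard quotas: Oakdale 6.8326, Rivermont 6.6799, Pinehurst 0.4875.
Lower quotas: Oakdale 6, Rivermont 6, Pinehurst 0 (sum 12, leaving 2 seats).
Remainders in descending order: Oakdale 0.8326, Rivermont 0.6799, Pinehurst 0.4875.
Largest remainders: Oakdale, Rivermont receive the extra seats.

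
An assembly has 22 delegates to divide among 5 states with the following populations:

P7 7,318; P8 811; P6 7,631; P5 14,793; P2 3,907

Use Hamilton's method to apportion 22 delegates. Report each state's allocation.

Total 34460; standard divisor 34460/22 ≈ 1566.364.
Standard quotas: P7 4.6720, P8 0.5178, P6 4.8718, P5 9.4442, P2 2.4943.
Lower quotas: P7 4, P8 0, P6 4, P5 9, P2 2 (sum 19, leaving 3 seats).
Remainders in descending order: P6 0.8718, P7 0.6720, P8 0.5178, P2 0.4943, P5 0.4442.
Largest remainders: P6, P7, P8 receive the extra seats.

P7=5, P8=1, P6=5, P5=9, P2=2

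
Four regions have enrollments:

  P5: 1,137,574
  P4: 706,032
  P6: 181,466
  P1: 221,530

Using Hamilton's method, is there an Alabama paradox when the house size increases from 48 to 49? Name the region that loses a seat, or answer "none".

none

At 48 seats: P5 24, P4 15, P6 4, P1 5.
At 49 seats: P5 25, P4 15, P6 4, P1 5.
No region's allocation decreased.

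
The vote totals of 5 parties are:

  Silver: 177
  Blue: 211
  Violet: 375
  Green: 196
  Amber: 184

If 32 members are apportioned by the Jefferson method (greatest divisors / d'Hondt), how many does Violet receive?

Standard divisor 1143/32 ≈ 35.719; standard quotas: Silver 4.955, Blue 5.907, Violet 10.499, Green 5.487, Amber 5.151.
Rounding down gives 4, 5, 10, 5, 5 = 29 seats, so the divisor must be adjusted.
With modified divisor 33: modified quotas Silver 5.364, Blue 6.394, Violet 11.364, Green 5.939, Amber 5.576.
Rounding down: Silver 5, Blue 6, Violet 11, Green 5, Amber 5 (total 32).
Violet receives 11.

11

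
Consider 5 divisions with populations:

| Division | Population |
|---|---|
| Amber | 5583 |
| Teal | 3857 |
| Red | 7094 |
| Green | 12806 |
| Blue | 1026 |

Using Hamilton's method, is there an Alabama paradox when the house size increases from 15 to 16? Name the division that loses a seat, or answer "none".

Blue

At 15 seats: Amber 3, Teal 2, Red 3, Green 6, Blue 1.
At 16 seats: Amber 3, Teal 2, Red 4, Green 7, Blue 0.
Blue drops from 1 to 0.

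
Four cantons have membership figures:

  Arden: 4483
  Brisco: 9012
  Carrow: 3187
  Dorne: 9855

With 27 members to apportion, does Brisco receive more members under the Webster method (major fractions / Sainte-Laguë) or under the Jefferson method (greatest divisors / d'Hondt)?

Jefferson

Webster: Arden 5, Brisco 9, Carrow 3, Dorne 10.
Jefferson: Arden 4, Brisco 10, Carrow 3, Dorne 10.
Brisco gets 9 under Webster and 10 under Jefferson.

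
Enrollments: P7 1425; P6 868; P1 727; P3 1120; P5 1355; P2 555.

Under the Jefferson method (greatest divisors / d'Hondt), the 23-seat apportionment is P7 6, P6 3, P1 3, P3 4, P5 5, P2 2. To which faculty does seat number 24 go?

Priority for the next seat is population ÷ (current seats + 1).
Priorities: P7 203.571, P6 217.000, P1 181.750, P3 224.000, P5 225.833, P2 185.000.
Highest priority: P5.

P5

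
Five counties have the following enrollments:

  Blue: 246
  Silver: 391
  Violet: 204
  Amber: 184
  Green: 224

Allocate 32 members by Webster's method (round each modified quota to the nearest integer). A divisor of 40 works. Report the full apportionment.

With modified divisor 40: modified quotas Blue 6.150, Silver 9.775, Violet 5.100, Amber 4.600, Green 5.600.
Rounding to the nearest integer: Blue 6, Silver 10, Violet 5, Amber 5, Green 6 (total 32).

Blue 6, Silver 10, Violet 5, Amber 5, Green 6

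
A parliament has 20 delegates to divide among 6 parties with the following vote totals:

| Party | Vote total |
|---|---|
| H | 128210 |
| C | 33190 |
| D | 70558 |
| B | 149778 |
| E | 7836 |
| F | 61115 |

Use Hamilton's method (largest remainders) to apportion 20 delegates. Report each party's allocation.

H=6, C=1, D=3, B=7, E=0, F=3

Standard divisor: 450687 ÷ 20 ≈ 22534.35.
Standard quotas: H 5.6895, C 1.4729, D 3.1311, B 6.6467, E 0.3477, F 2.7121.
Lower quotas: H 5, C 1, D 3, B 6, E 0, F 2 (sum 17, leaving 3 seats).
Remainders in descending order: F 0.7121, H 0.6895, B 0.6467, C 0.4729, E 0.3477, D 0.1311.
Largest remainders: F, H, B receive the extra seats.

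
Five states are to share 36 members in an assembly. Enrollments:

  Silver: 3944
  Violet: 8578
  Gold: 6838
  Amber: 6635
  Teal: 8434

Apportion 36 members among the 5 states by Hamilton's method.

Silver 4, Violet 9, Gold 7, Amber 7, Teal 9

Standard divisor: 34429 ÷ 36 ≈ 956.361.
Standard quotas: Silver 4.1240, Violet 8.9694, Gold 7.1500, Amber 6.9378, Teal 8.8188.
Lower quotas: Silver 4, Violet 8, Gold 7, Amber 6, Teal 8 (sum 33, leaving 3 seats).
Remainders in descending order: Violet 0.9694, Amber 0.9378, Teal 0.8188, Gold 0.1500, Silver 0.1240.
Largest remainders: Violet, Amber, Teal receive the extra seats.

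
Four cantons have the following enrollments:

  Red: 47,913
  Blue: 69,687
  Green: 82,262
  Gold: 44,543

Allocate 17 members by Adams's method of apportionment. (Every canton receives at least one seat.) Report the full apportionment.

Standard divisor 244405/17 ≈ 14376.765; standard quotas: Red 3.333, Blue 4.847, Green 5.722, Gold 3.098.
Rounding up gives 4, 5, 6, 4 = 19 seats, so the divisor must be adjusted.
With modified divisor 16200: modified quotas Red 2.958, Blue 4.302, Green 5.078, Gold 2.750.
Rounding up: Red 3, Blue 5, Green 6, Gold 3 (total 17).

Red: 3; Blue: 5; Green: 6; Gold: 3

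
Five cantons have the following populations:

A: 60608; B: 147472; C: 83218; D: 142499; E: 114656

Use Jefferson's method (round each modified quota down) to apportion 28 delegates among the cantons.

A 3, B 8, C 4, D 7, E 6

Standard divisor 548453/28 ≈ 19587.607; standard quotas: A 3.094, B 7.529, C 4.249, D 7.275, E 5.853.
Rounding down gives 3, 7, 4, 7, 5 = 26 seats, so the divisor must be adjusted.
With modified divisor 18100: modified quotas A 3.349, B 8.148, C 4.598, D 7.873, E 6.335.
Rounding down: A 3, B 8, C 4, D 7, E 6 (total 28).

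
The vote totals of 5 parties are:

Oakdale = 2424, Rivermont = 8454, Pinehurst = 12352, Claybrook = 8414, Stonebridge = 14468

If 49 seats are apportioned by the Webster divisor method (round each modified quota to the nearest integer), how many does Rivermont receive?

Standard divisor 46112/49 ≈ 941.061; standard quotas: Oakdale 2.576, Rivermont 8.983, Pinehurst 13.126, Claybrook 8.941, Stonebridge 15.374.
Rounding to the nearest integer gives Oakdale 3, Rivermont 9, Pinehurst 13, Claybrook 9, Stonebridge 15 — total 49, matching the house size, so no adjustment is needed.
Rivermont receives 9.

9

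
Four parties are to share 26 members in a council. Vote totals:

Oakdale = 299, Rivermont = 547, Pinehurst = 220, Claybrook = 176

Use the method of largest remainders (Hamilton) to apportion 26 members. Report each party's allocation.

The standard divisor is 1242/26 ≈ 47.769.
Standard quotas: Oakdale 6.259, Rivermont 11.451, Pinehurst 4.605, Claybrook 3.684.
Lower quotas: Oakdale 6, Rivermont 11, Pinehurst 4, Claybrook 3 (sum 24, leaving 2 seats).
Remainders in descending order: Claybrook 0.684, Pinehurst 0.605, Rivermont 0.451, Oakdale 0.259.
Largest remainders: Claybrook, Pinehurst receive the extra seats.

Oakdale=6, Rivermont=11, Pinehurst=5, Claybrook=4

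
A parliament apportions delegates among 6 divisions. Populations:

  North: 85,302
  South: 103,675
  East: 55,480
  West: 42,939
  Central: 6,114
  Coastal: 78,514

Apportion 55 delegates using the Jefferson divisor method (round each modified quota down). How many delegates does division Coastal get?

Standard divisor 372024/55 ≈ 6764.073; standard quotas: North 12.611, South 15.327, East 8.202, West 6.348, Central 0.904, Coastal 11.608.
Rounding down gives 12, 15, 8, 6, 0, 11 = 52 seats, so the divisor must be adjusted.
With modified divisor 6300: modified quotas North 13.540, South 16.456, East 8.806, West 6.816, Central 0.970, Coastal 12.463.
Rounding down: North 13, South 16, East 8, West 6, Central 0, Coastal 12 (total 55).
Coastal receives 12.

12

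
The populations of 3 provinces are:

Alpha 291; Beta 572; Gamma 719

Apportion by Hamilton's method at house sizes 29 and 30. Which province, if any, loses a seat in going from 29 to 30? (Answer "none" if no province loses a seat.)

none

At 29 seats: Alpha 5, Beta 11, Gamma 13.
At 30 seats: Alpha 5, Beta 11, Gamma 14.
No province's allocation decreased.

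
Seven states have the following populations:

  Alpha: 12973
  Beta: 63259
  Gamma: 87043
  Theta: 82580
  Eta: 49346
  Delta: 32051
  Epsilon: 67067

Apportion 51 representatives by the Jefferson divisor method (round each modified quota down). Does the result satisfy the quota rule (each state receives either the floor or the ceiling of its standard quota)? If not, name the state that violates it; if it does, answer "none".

none

Standard quotas: Alpha 1.678, Beta 8.182, Gamma 11.258, Theta 10.681, Eta 6.382, Delta 4.145, Epsilon 8.674.
Jefferson allocation: Alpha 1, Beta 8, Gamma 12, Theta 11, Eta 6, Delta 4, Epsilon 9.
Every allocation lies between the lower and upper quota.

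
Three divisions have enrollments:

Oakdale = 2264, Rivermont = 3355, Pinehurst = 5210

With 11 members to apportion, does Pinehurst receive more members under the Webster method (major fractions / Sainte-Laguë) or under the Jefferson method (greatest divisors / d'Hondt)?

Webster: Oakdale 2, Rivermont 4, Pinehurst 5.
Jefferson: Oakdale 2, Rivermont 3, Pinehurst 6.
Pinehurst gets 5 under Webster and 6 under Jefferson.

Jefferson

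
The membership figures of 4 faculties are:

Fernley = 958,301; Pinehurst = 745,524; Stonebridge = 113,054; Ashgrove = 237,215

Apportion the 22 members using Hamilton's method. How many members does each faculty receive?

Fernley 10; Pinehurst 8; Stonebridge 1; Ashgrove 3

Standard divisor: 2054094 ÷ 22 ≈ 93367.909.
Standard quotas: Fernley 10.2637, Pinehurst 7.9848, Stonebridge 1.2108, Ashgrove 2.5406.
Lower quotas: Fernley 10, Pinehurst 7, Stonebridge 1, Ashgrove 2 (sum 20, leaving 2 seats).
Remainders in descending order: Pinehurst 0.9848, Ashgrove 0.5406, Fernley 0.2637, Stonebridge 0.2108.
Largest remainders: Pinehurst, Ashgrove receive the extra seats.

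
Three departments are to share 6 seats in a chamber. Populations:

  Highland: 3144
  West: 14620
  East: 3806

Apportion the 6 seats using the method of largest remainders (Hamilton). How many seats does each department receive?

Highland 1, West 4, East 1

The standard divisor is 21570/6 = 3595.
Standard quotas: Highland 0.8745, West 4.0668, East 1.0587.
Lower quotas: Highland 0, West 4, East 1 (sum 5, leaving 1 seat).
Remainders in descending order: Highland 0.8745, West 0.0668, East 0.0587.
The surplus seat goes to Highland.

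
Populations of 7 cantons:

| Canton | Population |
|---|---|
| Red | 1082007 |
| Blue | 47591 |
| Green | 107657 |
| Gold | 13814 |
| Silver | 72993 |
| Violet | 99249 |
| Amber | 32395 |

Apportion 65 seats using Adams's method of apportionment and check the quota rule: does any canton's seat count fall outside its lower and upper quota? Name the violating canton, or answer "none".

Red

Standard quotas: Red 48.314, Blue 2.125, Green 4.807, Gold 0.617, Silver 3.259, Violet 4.432, Amber 1.446.
Adams allocation: Red 46, Blue 2, Green 5, Gold 1, Silver 4, Violet 5, Amber 2.
Red has quota 48.314 (lower 48, upper 49) but receives 46 — outside the quota interval.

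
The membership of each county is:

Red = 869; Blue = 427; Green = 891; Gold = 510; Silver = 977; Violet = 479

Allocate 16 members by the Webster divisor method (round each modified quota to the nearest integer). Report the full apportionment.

Red 3, Blue 2, Green 3, Gold 2, Silver 4, Violet 2

Standard divisor 4153/16 ≈ 259.562; standard quotas: Red 3.348, Blue 1.645, Green 3.433, Gold 1.965, Silver 3.764, Violet 1.845.
Rounding to the nearest integer gives Red 3, Blue 2, Green 3, Gold 2, Silver 4, Violet 2 — total 16, matching the house size, so no adjustment is needed.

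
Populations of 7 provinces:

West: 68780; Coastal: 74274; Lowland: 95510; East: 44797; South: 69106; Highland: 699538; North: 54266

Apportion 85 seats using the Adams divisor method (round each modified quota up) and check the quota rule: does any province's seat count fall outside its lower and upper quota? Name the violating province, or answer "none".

Standard quotas: West 5.285, Coastal 5.707, Lowland 7.338, East 3.442, South 5.310, Highland 53.749, North 4.170.
Adams allocation: West 6, Coastal 6, Lowland 7, East 4, South 6, Highland 52, North 4.
Highland has quota 53.749 (lower 53, upper 54) but receives 52 — outside the quota interval.

Highland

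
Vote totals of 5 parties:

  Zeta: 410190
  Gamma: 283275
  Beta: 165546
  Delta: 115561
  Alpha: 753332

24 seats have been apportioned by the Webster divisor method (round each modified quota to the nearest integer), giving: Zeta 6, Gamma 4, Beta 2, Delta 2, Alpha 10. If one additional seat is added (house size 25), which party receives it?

Priority for the next seat is population ÷ (current seats + 0.5).
Priorities: Zeta 63106.154, Gamma 62950.000, Beta 66218.400, Delta 46224.400, Alpha 71745.905.
Highest priority: Alpha.

Alpha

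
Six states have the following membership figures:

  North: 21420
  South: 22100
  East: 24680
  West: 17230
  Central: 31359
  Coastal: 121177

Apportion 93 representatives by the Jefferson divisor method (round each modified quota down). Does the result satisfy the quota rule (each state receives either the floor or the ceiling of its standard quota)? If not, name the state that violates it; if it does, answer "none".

Standard quotas: North 8.371, South 8.637, East 9.645, West 6.734, Central 12.255, Coastal 47.357.
Jefferson allocation: North 8, South 8, East 10, West 6, Central 12, Coastal 49.
Coastal has quota 47.357 (lower 47, upper 48) but receives 49 — outside the quota interval.

Coastal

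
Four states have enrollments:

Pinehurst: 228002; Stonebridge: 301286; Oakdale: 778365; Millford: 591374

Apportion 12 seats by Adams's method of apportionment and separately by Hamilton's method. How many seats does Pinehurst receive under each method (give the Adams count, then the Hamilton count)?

2 and 1

Adams: Pinehurst 2, Stonebridge 2, Oakdale 4, Millford 4.
Hamilton: Pinehurst 1, Stonebridge 2, Oakdale 5, Millford 4.
Pinehurst gets 2 under Adams and 1 under Hamilton.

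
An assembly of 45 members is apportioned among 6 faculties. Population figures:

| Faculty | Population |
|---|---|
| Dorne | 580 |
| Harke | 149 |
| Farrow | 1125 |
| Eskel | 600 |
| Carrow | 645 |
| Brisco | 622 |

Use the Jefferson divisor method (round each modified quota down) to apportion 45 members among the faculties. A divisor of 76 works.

Dorne 7, Harke 1, Farrow 14, Eskel 7, Carrow 8, Brisco 8

With modified divisor 76: modified quotas Dorne 7.632, Harke 1.961, Farrow 14.803, Eskel 7.895, Carrow 8.487, Brisco 8.184.
Rounding down: Dorne 7, Harke 1, Farrow 14, Eskel 7, Carrow 8, Brisco 8 (total 45).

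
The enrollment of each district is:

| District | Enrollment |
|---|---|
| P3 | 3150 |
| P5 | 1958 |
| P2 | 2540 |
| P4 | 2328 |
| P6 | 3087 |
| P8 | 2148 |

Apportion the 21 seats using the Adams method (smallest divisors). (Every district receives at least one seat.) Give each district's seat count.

Standard divisor 15211/21 ≈ 724.333; standard quotas: P3 4.349, P5 2.703, P2 3.507, P4 3.214, P6 4.262, P8 2.965.
Rounding up gives 5, 3, 4, 4, 5, 3 = 24 seats, so the divisor must be adjusted.
With modified divisor 800: modified quotas P3 3.938, P5 2.447, P2 3.175, P4 2.910, P6 3.859, P8 2.685.
Rounding up: P3 4, P5 3, P2 4, P4 3, P6 4, P8 3 (total 21).

P3 4, P5 3, P2 4, P4 3, P6 4, P8 3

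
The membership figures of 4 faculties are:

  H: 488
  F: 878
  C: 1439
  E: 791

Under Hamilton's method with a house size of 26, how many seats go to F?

6

Standard divisor: 3596 ÷ 26 ≈ 138.308.
Standard quotas: H 3.528, F 6.348, C 10.404, E 5.719.
Lower quotas: H 3, F 6, C 10, E 5 (sum 24, leaving 2 seats).
Remainders in descending order: E 0.719, H 0.528, C 0.404, F 0.348.
The surplus seats go to E, H.
F receives 6.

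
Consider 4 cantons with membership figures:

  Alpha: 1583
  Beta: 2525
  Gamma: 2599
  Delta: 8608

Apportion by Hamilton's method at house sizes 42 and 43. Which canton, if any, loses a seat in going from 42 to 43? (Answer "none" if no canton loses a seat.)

none

At 42 seats: Alpha 4, Beta 7, Gamma 7, Delta 24.
At 43 seats: Alpha 5, Beta 7, Gamma 7, Delta 24.
No canton's allocation decreased.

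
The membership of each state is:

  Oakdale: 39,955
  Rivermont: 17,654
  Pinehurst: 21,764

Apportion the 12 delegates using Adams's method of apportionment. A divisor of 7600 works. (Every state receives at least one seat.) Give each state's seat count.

Oakdale: 6; Rivermont: 3; Pinehurst: 3

With modified divisor 7600: modified quotas Oakdale 5.257, Rivermont 2.323, Pinehurst 2.864.
Rounding up: Oakdale 6, Rivermont 3, Pinehurst 3 (total 12).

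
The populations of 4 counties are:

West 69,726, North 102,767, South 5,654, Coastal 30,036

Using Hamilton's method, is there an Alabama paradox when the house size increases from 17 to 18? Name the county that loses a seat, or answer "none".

At 17 seats: West 6, North 8, South 1, Coastal 2.
At 18 seats: West 6, North 9, South 0, Coastal 3.
South drops from 1 to 0.

South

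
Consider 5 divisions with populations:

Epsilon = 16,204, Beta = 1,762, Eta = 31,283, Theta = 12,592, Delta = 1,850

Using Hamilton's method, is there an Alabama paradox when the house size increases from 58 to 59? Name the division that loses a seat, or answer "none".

At 58 seats: Epsilon 15, Beta 2, Eta 28, Theta 11, Delta 2.
At 59 seats: Epsilon 15, Beta 1, Eta 29, Theta 12, Delta 2.
Beta drops from 2 to 1.

Beta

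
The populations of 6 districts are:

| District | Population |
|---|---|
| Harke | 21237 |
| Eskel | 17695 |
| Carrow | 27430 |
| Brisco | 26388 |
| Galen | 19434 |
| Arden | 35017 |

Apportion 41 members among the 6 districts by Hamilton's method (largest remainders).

Harke 6, Eskel 5, Carrow 8, Brisco 7, Galen 5, Arden 10

Total 147201; standard divisor 147201/41 ≈ 3590.268.
Standard quotas: Harke 5.9152, Eskel 4.9286, Carrow 7.6401, Brisco 7.3499, Galen 5.4130, Arden 9.7533.
Lower quotas: Harke 5, Eskel 4, Carrow 7, Brisco 7, Galen 5, Arden 9 (sum 37, leaving 4 seats).
Remainders in descending order: Eskel 0.9286, Harke 0.9152, Arden 0.7533, Carrow 0.6401, Galen 0.4130, Brisco 0.3499.
The surplus seats go to Eskel, Harke, Arden, Carrow.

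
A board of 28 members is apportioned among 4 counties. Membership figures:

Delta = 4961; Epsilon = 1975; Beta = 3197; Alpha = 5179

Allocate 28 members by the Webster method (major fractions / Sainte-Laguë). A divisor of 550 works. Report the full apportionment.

Delta 9, Epsilon 4, Beta 6, Alpha 9

With modified divisor 550: modified quotas Delta 9.020, Epsilon 3.591, Beta 5.813, Alpha 9.416.
Rounding to the nearest integer: Delta 9, Epsilon 4, Beta 6, Alpha 9 (total 28).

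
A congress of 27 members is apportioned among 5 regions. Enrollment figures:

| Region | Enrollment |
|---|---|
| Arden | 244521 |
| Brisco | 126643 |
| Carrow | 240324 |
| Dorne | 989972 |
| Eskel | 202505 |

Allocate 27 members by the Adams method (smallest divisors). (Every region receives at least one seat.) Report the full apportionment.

Arden 4, Brisco 2, Carrow 4, Dorne 14, Eskel 3

Standard divisor 1803965/27 ≈ 66813.519; standard quotas: Arden 3.660, Brisco 1.895, Carrow 3.597, Dorne 14.817, Eskel 3.031.
Rounding up gives 4, 2, 4, 15, 4 = 29 seats, so the divisor must be adjusted.
With modified divisor 73400: modified quotas Arden 3.331, Brisco 1.725, Carrow 3.274, Dorne 13.487, Eskel 2.759.
Rounding up: Arden 4, Brisco 2, Carrow 4, Dorne 14, Eskel 3 (total 27).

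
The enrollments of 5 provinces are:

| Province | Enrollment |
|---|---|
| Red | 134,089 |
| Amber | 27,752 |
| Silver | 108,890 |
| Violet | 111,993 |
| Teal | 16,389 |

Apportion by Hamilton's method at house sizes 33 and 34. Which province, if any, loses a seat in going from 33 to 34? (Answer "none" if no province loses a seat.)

At 33 seats: Red 11, Amber 2, Silver 9, Violet 9, Teal 2.
At 34 seats: Red 12, Amber 2, Silver 9, Violet 10, Teal 1.
Teal drops from 2 to 1.

Teal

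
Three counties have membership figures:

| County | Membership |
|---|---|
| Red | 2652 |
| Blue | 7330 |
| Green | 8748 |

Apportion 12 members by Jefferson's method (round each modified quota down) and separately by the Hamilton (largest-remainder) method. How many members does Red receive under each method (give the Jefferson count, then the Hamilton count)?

1 and 2

Jefferson: Red 1, Blue 5, Green 6.
Hamilton: Red 2, Blue 5, Green 5.
Red gets 1 under Jefferson and 2 under Hamilton.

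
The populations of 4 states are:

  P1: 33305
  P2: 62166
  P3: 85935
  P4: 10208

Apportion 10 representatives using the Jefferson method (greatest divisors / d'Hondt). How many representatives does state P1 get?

2

Standard divisor 191614/10 ≈ 19161.4; standard quotas: P1 1.738, P2 3.244, P3 4.485, P4 0.533.
Rounding down gives 1, 3, 4, 0 = 8 seats, so the divisor must be adjusted.
With modified divisor 16100: modified quotas P1 2.069, P2 3.861, P3 5.338, P4 0.634.
Rounding down: P1 2, P2 3, P3 5, P4 0 (total 10).
P1 receives 2.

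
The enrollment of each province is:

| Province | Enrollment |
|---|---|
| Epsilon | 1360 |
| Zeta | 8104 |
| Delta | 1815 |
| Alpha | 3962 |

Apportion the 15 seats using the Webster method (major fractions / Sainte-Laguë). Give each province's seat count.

Epsilon 1, Zeta 8, Delta 2, Alpha 4

Standard divisor 15241/15 ≈ 1016.067; standard quotas: Epsilon 1.338, Zeta 7.976, Delta 1.786, Alpha 3.899.
Rounding to the nearest integer gives Epsilon 1, Zeta 8, Delta 2, Alpha 4 — total 15, matching the house size, so no adjustment is needed.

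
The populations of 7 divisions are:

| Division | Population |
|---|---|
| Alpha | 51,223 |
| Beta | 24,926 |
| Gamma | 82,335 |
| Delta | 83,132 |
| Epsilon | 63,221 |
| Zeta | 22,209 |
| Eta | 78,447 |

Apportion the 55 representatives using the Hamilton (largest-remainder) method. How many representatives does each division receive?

Total 405493; standard divisor 405493/55 ≈ 7372.6.
Standard quotas: Alpha 6.9478, Beta 3.3809, Gamma 11.1677, Delta 11.2758, Epsilon 8.5751, Zeta 3.0124, Eta 10.6403.
Lower quotas: Alpha 6, Beta 3, Gamma 11, Delta 11, Epsilon 8, Zeta 3, Eta 10 (sum 52, leaving 3 seats).
Remainders in descending order: Alpha 0.9478, Eta 0.6403, Epsilon 0.5751, Beta 0.3809, Delta 0.2758, Gamma 0.1677, Zeta 0.0124.
Largest remainders: Alpha, Eta, Epsilon receive the extra seats.

Alpha=7, Beta=3, Gamma=11, Delta=11, Epsilon=9, Zeta=3, Eta=11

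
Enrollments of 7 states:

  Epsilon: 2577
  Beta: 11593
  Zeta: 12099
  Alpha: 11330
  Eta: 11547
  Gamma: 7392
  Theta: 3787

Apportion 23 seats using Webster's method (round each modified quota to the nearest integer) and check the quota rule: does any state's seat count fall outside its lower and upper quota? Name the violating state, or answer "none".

Standard quotas: Epsilon 0.983, Beta 4.420, Zeta 4.613, Alpha 4.320, Eta 4.403, Gamma 2.818, Theta 1.444.
Webster allocation: Epsilon 1, Beta 5, Zeta 5, Alpha 4, Eta 4, Gamma 3, Theta 1.
Every allocation lies between the lower and upper quota.

none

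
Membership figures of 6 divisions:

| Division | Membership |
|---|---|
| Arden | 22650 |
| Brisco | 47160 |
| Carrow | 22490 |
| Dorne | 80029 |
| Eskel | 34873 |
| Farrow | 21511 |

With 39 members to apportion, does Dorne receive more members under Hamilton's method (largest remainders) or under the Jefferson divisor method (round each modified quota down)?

Hamilton: Arden 4, Brisco 8, Carrow 4, Dorne 13, Eskel 6, Farrow 4.
Jefferson: Arden 4, Brisco 8, Carrow 4, Dorne 14, Eskel 6, Farrow 3.
Dorne gets 13 under Hamilton and 14 under Jefferson.

Jefferson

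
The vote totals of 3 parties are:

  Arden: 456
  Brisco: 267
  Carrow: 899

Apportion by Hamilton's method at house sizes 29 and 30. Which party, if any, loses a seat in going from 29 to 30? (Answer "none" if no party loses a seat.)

At 29 seats: Arden 8, Brisco 5, Carrow 16.
At 30 seats: Arden 8, Brisco 5, Carrow 17.
No party's allocation decreased.

none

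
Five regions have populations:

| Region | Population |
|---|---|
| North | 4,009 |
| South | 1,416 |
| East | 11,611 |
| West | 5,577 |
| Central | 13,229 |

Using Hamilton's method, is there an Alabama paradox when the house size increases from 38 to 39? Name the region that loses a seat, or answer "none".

At 38 seats: North 4, South 2, East 12, West 6, Central 14.
At 39 seats: North 4, South 2, East 13, West 6, Central 14.
No region's allocation decreased.

none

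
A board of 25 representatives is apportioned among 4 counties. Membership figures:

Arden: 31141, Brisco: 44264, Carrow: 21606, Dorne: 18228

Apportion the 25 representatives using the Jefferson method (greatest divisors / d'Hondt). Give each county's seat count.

Standard divisor 115239/25 ≈ 4609.56; standard quotas: Arden 6.756, Brisco 9.603, Carrow 4.687, Dorne 3.954.
Rounding down gives 6, 9, 4, 3 = 22 seats, so the divisor must be adjusted.
With modified divisor 4400: modified quotas Arden 7.077, Brisco 10.060, Carrow 4.910, Dorne 4.143.
Rounding down: Arden 7, Brisco 10, Carrow 4, Dorne 4 (total 25).

Arden 7, Brisco 10, Carrow 4, Dorne 4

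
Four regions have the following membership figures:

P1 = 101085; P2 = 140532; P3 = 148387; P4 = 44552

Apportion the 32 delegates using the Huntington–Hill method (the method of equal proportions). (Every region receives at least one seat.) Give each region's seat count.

P1: 8; P2: 10; P3: 11; P4: 3

With divisor 13454: modified quotas P1 7.513, P2 10.445, P3 11.029, P4 3.311.
Geometric-mean thresholds: P1 √(7·8)=7.483, P2 √(10·11)=10.488, P3 √(11·12)=11.489, P4 √(3·4)=3.464.
Each quota rounded against its threshold gives P1 8, P2 10, P3 11, P4 3 (total 32).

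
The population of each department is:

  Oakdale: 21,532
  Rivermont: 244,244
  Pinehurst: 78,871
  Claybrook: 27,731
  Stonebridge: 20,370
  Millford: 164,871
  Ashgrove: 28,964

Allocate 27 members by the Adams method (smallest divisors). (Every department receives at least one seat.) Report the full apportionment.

Oakdale 1; Rivermont 10; Pinehurst 4; Claybrook 2; Stonebridge 1; Millford 7; Ashgrove 2

Standard divisor 586583/27 ≈ 21725.296; standard quotas: Oakdale 0.991, Rivermont 11.242, Pinehurst 3.630, Claybrook 1.276, Stonebridge 0.938, Millford 7.589, Ashgrove 1.333.
Rounding up gives 1, 12, 4, 2, 1, 8, 2 = 30 seats, so the divisor must be adjusted.
With modified divisor 25400: modified quotas Oakdale 0.848, Rivermont 9.616, Pinehurst 3.105, Claybrook 1.092, Stonebridge 0.802, Millford 6.491, Ashgrove 1.140.
Rounding up: Oakdale 1, Rivermont 10, Pinehurst 4, Claybrook 2, Stonebridge 1, Millford 7, Ashgrove 2 (total 27).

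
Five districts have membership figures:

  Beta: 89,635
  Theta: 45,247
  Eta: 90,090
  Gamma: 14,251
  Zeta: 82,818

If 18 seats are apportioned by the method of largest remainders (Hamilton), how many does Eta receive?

The standard divisor is 322041/18 ≈ 17891.167.
Standard quotas: Beta 5.0100, Theta 2.5290, Eta 5.0354, Gamma 0.7965, Zeta 4.6290.
Lower quotas: Beta 5, Theta 2, Eta 5, Gamma 0, Zeta 4 (sum 16, leaving 2 seats).
Remainders in descending order: Gamma 0.7965, Zeta 0.6290, Theta 0.5290, Eta 0.0354, Beta 0.0100.
Largest remainders: Gamma, Zeta receive the extra seats.
Eta receives 5.

5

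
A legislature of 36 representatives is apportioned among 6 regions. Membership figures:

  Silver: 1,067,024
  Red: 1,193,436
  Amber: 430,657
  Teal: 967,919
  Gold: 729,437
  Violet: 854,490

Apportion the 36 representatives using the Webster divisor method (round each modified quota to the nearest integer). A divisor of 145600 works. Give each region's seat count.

With modified divisor 145600: modified quotas Silver 7.328, Red 8.197, Amber 2.958, Teal 6.648, Gold 5.010, Violet 5.869.
Rounding to the nearest integer: Silver 7, Red 8, Amber 3, Teal 7, Gold 5, Violet 6 (total 36).

Silver 7; Red 8; Amber 3; Teal 7; Gold 5; Violet 6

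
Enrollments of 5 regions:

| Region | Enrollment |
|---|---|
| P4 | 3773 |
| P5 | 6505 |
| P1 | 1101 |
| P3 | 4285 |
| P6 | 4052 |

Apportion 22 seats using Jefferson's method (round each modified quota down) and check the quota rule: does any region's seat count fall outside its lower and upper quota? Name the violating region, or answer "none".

Standard quotas: P4 4.210, P5 7.259, P1 1.229, P3 4.781, P6 4.521.
Jefferson allocation: P4 4, P5 8, P1 1, P3 5, P6 4.
Every allocation lies between the lower and upper quota.

none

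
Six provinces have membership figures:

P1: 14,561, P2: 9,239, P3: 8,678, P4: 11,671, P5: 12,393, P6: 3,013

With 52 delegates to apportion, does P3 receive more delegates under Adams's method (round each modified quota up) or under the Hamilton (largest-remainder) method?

Adams: P1 12, P2 8, P3 8, P4 10, P5 11, P6 3.
Hamilton: P1 13, P2 8, P3 7, P4 10, P5 11, P6 3.
P3 gets 8 under Adams and 7 under Hamilton.

Adams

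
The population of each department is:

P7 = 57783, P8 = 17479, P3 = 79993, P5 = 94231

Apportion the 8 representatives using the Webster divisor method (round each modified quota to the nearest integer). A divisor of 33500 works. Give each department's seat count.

P7 2, P8 1, P3 2, P5 3

With modified divisor 33500: modified quotas P7 1.725, P8 0.522, P3 2.388, P5 2.813.
Rounding to the nearest integer: P7 2, P8 1, P3 2, P5 3 (total 8).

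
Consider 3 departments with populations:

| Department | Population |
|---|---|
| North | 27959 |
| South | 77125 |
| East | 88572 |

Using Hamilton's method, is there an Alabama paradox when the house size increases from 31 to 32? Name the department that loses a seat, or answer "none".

At 31 seats: North 5, South 12, East 14.
At 32 seats: North 4, South 13, East 15.
North drops from 5 to 4.

North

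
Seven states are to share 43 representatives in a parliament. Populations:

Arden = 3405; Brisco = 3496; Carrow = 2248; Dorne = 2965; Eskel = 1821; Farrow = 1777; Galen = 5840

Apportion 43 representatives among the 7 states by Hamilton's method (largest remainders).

Arden: 7, Brisco: 7, Carrow: 4, Dorne: 6, Eskel: 4, Farrow: 3, Galen: 12

Standard divisor: 21552 ÷ 43 ≈ 501.209.
Standard quotas: Arden 6.7936, Brisco 6.9751, Carrow 4.4852, Dorne 5.9157, Eskel 3.6332, Farrow 3.5454, Galen 11.6518.
Lower quotas: Arden 6, Brisco 6, Carrow 4, Dorne 5, Eskel 3, Farrow 3, Galen 11 (sum 38, leaving 5 seats).
Remainders in descending order: Brisco 0.9751, Dorne 0.9157, Arden 0.7936, Galen 0.6518, Eskel 0.6332, Farrow 0.5454, Carrow 0.4852.
Largest remainders: Brisco, Dorne, Arden, Galen, Eskel receive the extra seats.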